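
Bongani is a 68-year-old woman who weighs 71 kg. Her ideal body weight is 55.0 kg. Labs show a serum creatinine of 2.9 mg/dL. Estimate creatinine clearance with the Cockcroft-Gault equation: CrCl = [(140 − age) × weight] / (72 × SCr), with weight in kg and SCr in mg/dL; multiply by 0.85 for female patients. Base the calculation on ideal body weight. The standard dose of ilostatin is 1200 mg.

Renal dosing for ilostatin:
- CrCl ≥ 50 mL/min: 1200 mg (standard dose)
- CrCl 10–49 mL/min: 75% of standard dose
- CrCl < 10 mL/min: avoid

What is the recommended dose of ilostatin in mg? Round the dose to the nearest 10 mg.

CrCl = (140 − 68) × 55 / (72 × 2.9) × 0.85 = 3960.0 / 208.80 × 0.85 ≈ 16.1 mL/min
CrCl ≈ 16 mL/min → bracket 10–49 mL/min.
75% of 1200 mg = 900 mg

900 mg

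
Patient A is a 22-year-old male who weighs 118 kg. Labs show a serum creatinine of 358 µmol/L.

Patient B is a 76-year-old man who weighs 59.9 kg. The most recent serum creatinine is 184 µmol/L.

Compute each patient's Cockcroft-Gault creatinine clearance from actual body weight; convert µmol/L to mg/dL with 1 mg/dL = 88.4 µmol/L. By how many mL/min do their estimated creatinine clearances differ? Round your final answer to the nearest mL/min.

Patient A: SCr = 358 / 88.4 = 4.05 mg/dL
Patient A: CrCl = (140 − 22) × 118 / (72 × 4.05) = 13924.0 / 291.60 ≈ 47.8 mL/min
Patient B: SCr = 184 / 88.4 = 2.081 mg/dL
Patient B: CrCl = (140 − 76) × 59.9 / (72 × 2.081) = 3833.6 / 149.83 ≈ 25.6 mL/min
|47.8 − 25.6| = 22.2 mL/min

22 mL/min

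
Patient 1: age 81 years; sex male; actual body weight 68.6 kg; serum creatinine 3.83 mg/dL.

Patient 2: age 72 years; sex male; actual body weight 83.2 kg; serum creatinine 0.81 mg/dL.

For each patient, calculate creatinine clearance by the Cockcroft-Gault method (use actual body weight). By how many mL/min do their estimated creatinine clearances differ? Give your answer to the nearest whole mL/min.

82 mL/min

Patient 1: CrCl = (140 − 81) × 68.6 / (72 × 3.83) = 4047.4 / 275.76 ≈ 14.7 mL/min
Patient 2: CrCl = (140 − 72) × 83.2 / (72 × 0.81) = 5657.6 / 58.32 ≈ 97.0 mL/min
|14.7 − 97.0| = 82.3 mL/min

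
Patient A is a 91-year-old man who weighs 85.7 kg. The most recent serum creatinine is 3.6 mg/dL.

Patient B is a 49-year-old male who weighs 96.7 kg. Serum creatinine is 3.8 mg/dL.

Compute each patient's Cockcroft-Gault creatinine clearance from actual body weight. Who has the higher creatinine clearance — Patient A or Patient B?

Patient A: CrCl = (140 − 91) × 85.7 / (72 × 3.6) = 4199.3 / 259.20 ≈ 16.2 mL/min
Patient B: CrCl = (140 − 49) × 96.7 / (72 × 3.8) = 8799.7 / 273.60 ≈ 32.2 mL/min
16.2 vs 32.2 mL/min → Patient B is higher.

Patient B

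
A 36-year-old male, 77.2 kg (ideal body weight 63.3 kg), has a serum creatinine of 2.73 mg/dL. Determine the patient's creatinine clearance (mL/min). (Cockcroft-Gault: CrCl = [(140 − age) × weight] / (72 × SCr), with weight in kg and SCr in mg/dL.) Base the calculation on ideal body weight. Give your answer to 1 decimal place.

CrCl = (140 − 36) × 63.3 / (72 × 2.73) = 6583.2 / 196.56 ≈ 33.5 mL/min

33.5 mL/min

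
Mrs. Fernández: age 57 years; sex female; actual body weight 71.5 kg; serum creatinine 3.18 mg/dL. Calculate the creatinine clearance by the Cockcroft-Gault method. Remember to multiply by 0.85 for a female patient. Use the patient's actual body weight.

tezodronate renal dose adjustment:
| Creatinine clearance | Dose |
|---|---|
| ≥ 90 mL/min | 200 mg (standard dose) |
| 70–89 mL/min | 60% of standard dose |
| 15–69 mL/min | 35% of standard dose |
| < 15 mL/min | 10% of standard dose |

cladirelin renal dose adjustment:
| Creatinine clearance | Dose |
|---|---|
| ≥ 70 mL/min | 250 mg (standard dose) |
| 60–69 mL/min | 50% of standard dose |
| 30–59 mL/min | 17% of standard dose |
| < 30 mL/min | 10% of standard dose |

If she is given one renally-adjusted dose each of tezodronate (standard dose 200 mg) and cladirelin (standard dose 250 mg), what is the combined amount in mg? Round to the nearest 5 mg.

CrCl = (140 − 57) × 71.5 / (72 × 3.18) × 0.85 = 5934.5 / 228.96 × 0.85 ≈ 22.0 mL/min
CrCl ≈ 22 mL/min.
tezodronate: 15–69 mL/min → 35% of 200 mg = 70 mg.
cladirelin: < 30 mL/min → 10% of 250 mg = 25 mg.
Total = 70 + 25 = 95 mg.

95 mg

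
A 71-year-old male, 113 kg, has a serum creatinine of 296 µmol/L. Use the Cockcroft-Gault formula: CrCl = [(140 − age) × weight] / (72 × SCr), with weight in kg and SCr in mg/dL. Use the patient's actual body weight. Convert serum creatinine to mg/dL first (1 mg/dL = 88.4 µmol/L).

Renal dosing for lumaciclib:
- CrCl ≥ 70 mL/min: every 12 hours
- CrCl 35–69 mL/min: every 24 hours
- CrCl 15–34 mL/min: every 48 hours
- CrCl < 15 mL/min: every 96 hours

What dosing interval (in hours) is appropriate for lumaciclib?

every 48 hours

SCr = 296 / 88.4 = 3.348 mg/dL
CrCl = (140 − 71) × 113 / (72 × 3.348) = 7797.0 / 241.06 ≈ 32.3 mL/min
CrCl ≈ 32 mL/min → bracket 15–34 mL/min → every 48 hours.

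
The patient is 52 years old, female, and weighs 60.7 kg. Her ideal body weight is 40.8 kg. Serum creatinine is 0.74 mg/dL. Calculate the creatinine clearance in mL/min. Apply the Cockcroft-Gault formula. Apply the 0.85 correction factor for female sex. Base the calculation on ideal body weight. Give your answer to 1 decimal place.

57.3 mL/min

CrCl = (140 − 52) × 40.8 / (72 × 0.74) × 0.85 = 3590.4 / 53.28 × 0.85 ≈ 57.3 mL/min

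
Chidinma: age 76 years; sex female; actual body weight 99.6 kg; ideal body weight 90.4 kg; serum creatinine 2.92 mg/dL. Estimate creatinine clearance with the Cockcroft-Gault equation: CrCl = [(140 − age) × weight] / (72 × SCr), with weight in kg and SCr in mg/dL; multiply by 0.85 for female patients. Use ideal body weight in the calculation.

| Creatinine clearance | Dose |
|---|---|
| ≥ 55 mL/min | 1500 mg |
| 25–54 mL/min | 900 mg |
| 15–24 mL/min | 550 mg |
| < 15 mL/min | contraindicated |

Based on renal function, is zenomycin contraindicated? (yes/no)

CrCl = (140 − 76) × 90.4 / (72 × 2.92) × 0.85 = 5785.6 / 210.24 × 0.85 ≈ 23.4 mL/min
CrCl ≈ 23 mL/min, which is ≥ 15 mL/min.

no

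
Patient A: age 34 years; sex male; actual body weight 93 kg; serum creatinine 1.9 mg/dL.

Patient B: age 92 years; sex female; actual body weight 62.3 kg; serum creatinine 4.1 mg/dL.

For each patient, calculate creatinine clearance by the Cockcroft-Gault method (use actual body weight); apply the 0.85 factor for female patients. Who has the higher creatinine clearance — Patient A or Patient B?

Patient A: CrCl = (140 − 34) × 93 / (72 × 1.9) = 9858.0 / 136.80 ≈ 72.1 mL/min
Patient B: CrCl = (140 − 92) × 62.3 / (72 × 4.1) × 0.85 = 2990.4 / 295.20 × 0.85 ≈ 8.6 mL/min
72.1 vs 8.6 mL/min → Patient A is higher.

Patient A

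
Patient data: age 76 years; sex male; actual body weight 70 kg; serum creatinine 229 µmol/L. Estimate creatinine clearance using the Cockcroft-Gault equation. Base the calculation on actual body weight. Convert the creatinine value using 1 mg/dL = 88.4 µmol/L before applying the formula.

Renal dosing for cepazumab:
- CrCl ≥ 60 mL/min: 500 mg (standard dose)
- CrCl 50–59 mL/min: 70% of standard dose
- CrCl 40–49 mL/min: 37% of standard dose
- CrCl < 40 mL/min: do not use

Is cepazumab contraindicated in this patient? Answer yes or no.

SCr = 229 / 88.4 = 2.59 mg/dL
CrCl = (140 − 76) × 70 / (72 × 2.59) = 4480.0 / 186.48 ≈ 24.0 mL/min
CrCl ≈ 24 mL/min, which is < 40 mL/min.

yes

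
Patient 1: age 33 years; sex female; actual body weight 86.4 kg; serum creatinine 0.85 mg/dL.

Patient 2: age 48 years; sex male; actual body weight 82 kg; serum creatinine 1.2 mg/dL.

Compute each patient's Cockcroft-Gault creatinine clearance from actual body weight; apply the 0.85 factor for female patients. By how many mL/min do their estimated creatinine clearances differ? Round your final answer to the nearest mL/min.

41 mL/min

Patient 1: CrCl = (140 − 33) × 86.4 / (72 × 0.85) × 0.85 = 9244.8 / 61.20 × 0.85 ≈ 128.4 mL/min
Patient 2: CrCl = (140 − 48) × 82 / (72 × 1.2) = 7544.0 / 86.40 ≈ 87.3 mL/min
|128.4 − 87.3| = 41.1 mL/min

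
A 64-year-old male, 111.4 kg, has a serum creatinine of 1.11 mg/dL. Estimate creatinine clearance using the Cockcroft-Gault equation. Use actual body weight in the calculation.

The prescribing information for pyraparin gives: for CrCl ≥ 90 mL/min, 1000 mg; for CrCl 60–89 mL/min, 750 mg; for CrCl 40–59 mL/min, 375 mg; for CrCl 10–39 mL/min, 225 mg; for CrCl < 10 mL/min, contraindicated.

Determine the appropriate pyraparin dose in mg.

CrCl = (140 − 64) × 111.4 / (72 × 1.11) = 8466.4 / 79.92 ≈ 105.9 mL/min
CrCl ≈ 106 mL/min → bracket ≥ 90 mL/min.
Dose for this bracket: 1000 mg.

1000 mg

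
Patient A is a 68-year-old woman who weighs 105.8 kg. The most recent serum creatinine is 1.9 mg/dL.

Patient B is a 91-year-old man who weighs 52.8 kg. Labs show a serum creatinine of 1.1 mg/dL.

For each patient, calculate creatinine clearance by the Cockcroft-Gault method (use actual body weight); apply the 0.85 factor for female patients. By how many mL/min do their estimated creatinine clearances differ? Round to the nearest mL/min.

Patient A: CrCl = (140 − 68) × 105.8 / (72 × 1.9) × 0.85 = 7617.6 / 136.80 × 0.85 ≈ 47.3 mL/min
Patient B: CrCl = (140 − 91) × 52.8 / (72 × 1.1) = 2587.2 / 79.20 ≈ 32.7 mL/min
|47.3 − 32.7| = 14.6 mL/min

15 mL/min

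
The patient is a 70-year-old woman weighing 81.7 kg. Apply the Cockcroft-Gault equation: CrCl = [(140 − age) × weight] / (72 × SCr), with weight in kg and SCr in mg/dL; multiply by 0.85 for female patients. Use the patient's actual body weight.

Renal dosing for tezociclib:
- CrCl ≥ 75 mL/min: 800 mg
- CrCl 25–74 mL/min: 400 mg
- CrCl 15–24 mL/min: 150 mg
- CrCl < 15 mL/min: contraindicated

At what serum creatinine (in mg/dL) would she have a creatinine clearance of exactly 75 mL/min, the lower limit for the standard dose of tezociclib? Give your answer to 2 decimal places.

Standard dose requires CrCl ≥ 75 mL/min.
Set (140 − 70) × 81.7 × 0.85 / (72 × SCr) = 75
SCr = (140 − 70) × 81.7 × 0.85 / (72 × 75) = 0.900 mg/dL

0.90 mg/dL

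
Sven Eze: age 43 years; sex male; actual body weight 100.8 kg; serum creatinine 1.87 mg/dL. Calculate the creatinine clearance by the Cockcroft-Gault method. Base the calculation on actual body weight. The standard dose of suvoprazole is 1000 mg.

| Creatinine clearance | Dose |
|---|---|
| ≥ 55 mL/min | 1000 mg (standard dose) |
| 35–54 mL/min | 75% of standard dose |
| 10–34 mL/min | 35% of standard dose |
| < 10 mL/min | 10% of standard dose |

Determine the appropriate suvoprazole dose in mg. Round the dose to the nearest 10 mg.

CrCl = (140 − 43) × 100.8 / (72 × 1.87) = 9777.6 / 134.64 ≈ 72.6 mL/min
CrCl ≈ 73 mL/min → bracket ≥ 55 mL/min.
100% of 1000 mg = 1000 mg

1000 mg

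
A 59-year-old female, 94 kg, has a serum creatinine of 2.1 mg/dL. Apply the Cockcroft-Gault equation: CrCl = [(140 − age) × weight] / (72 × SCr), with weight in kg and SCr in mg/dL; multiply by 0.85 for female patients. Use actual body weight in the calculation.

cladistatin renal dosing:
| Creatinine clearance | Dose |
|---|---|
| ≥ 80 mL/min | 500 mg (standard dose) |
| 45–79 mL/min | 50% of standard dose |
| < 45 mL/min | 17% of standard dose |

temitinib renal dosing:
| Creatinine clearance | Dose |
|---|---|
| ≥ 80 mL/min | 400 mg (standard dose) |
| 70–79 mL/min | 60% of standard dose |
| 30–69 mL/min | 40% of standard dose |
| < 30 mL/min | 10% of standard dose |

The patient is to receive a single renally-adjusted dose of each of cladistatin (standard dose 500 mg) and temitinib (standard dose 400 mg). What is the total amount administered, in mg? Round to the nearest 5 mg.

245 mg

CrCl = (140 − 59) × 94 / (72 × 2.1) × 0.85 = 7614.0 / 151.20 × 0.85 ≈ 42.8 mL/min
CrCl ≈ 43 mL/min.
cladistatin: < 45 mL/min → 17% of 500 mg = 85 mg.
temitinib: 30–69 mL/min → 40% of 400 mg = 160 mg.
Total = 85 + 160 = 245 mg.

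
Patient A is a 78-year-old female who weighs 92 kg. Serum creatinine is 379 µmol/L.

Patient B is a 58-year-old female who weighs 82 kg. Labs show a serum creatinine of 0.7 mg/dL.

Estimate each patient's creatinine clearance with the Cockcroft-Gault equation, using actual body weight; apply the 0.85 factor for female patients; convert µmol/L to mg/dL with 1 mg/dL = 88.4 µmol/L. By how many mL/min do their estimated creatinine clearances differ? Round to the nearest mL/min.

Patient A: SCr = 379 / 88.4 = 4.287 mg/dL
Patient A: CrCl = (140 − 78) × 92 / (72 × 4.287) × 0.85 = 5704.0 / 308.66 × 0.85 ≈ 15.7 mL/min
Patient B: CrCl = (140 − 58) × 82 / (72 × 0.7) × 0.85 = 6724.0 / 50.40 × 0.85 ≈ 113.4 mL/min
|15.7 − 113.4| = 97.7 mL/min

98 mL/min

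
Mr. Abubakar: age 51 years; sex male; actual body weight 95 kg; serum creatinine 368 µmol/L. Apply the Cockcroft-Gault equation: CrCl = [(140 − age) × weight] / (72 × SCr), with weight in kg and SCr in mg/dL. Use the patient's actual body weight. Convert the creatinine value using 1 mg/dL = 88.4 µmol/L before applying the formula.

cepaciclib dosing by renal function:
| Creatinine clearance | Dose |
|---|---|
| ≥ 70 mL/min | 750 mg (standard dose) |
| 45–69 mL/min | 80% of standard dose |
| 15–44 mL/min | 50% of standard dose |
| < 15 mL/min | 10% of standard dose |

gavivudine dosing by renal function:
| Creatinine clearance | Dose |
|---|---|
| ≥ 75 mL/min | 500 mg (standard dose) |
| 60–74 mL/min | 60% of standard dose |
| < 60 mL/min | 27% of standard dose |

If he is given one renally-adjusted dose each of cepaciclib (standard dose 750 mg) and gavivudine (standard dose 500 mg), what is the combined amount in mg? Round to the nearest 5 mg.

SCr = 368 / 88.4 = 4.163 mg/dL
CrCl = (140 − 51) × 95 / (72 × 4.163) = 8455.0 / 299.74 ≈ 28.2 mL/min
CrCl ≈ 28 mL/min.
cepaciclib: 15–44 mL/min → 50% of 750 mg = 375 mg.
gavivudine: < 60 mL/min → 27% of 500 mg = 135 mg.
Total = 375 + 135 = 510 mg.

510 mg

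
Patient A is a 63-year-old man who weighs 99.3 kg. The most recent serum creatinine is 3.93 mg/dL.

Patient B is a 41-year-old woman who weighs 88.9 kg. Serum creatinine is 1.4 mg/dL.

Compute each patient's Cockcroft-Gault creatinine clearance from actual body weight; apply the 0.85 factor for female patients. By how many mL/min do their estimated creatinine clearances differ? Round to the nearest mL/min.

47 mL/min

Patient A: CrCl = (140 − 63) × 99.3 / (72 × 3.93) = 7646.1 / 282.96 ≈ 27.0 mL/min
Patient B: CrCl = (140 − 41) × 88.9 / (72 × 1.4) × 0.85 = 8801.1 / 100.80 × 0.85 ≈ 74.2 mL/min
|27.0 − 74.2| = 47.2 mL/min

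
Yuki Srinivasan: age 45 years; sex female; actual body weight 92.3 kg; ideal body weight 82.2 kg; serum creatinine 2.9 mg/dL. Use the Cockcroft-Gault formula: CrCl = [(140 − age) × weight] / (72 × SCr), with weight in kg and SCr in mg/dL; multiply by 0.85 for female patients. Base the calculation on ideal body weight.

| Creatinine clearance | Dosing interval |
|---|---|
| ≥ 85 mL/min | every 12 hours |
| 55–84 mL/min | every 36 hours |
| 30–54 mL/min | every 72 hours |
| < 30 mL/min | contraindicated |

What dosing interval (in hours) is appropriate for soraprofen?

every 72 hours

CrCl = (140 − 45) × 82.2 / (72 × 2.9) × 0.85 = 7809.0 / 208.80 × 0.85 ≈ 31.8 mL/min
CrCl ≈ 32 mL/min → bracket 30–54 mL/min → every 72 hours.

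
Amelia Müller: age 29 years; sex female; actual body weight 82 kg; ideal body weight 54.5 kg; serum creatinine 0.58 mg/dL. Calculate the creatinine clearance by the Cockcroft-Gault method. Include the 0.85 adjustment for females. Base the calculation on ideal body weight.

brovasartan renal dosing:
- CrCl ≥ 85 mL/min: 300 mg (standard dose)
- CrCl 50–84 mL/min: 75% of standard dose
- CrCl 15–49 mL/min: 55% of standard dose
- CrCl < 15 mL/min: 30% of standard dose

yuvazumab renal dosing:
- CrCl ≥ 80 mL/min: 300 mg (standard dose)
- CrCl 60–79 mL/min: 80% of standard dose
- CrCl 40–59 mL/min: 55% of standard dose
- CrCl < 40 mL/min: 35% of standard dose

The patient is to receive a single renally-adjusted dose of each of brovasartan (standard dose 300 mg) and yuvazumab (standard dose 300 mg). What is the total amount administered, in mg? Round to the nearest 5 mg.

CrCl = (140 − 29) × 54.5 / (72 × 0.58) × 0.85 = 6049.5 / 41.76 × 0.85 ≈ 123.1 mL/min
CrCl ≈ 123 mL/min.
brovasartan: ≥ 85 mL/min → 100% of 300 mg = 300 mg.
yuvazumab: ≥ 80 mL/min → 100% of 300 mg = 300 mg.
Total = 300 + 300 = 600 mg.

600 mg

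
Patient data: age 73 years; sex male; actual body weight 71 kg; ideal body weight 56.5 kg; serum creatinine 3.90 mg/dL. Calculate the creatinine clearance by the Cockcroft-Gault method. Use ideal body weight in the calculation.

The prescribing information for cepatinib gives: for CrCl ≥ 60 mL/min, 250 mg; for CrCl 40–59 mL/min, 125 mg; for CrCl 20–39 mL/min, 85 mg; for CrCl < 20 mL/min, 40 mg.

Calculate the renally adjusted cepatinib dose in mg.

40 mg

CrCl = (140 − 73) × 56.5 / (72 × 3.9) = 3785.5 / 280.80 ≈ 13.5 mL/min
CrCl ≈ 13 mL/min → bracket < 20 mL/min.
Dose for this bracket: 40 mg.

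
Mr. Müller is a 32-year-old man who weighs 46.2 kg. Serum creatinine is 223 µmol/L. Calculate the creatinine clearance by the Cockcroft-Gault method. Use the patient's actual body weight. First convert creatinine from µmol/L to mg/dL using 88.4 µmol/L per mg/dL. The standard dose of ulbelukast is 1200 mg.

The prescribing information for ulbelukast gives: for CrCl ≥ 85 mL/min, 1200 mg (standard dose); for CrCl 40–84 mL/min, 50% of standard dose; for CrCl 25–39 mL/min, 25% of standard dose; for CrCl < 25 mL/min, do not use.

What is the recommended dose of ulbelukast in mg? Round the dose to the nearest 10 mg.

300 mg

SCr = 223 / 88.4 = 2.523 mg/dL
CrCl = (140 − 32) × 46.2 / (72 × 2.523) = 4989.6 / 181.66 ≈ 27.5 mL/min
CrCl ≈ 27 mL/min → bracket 25–39 mL/min.
25% of 1200 mg = 300 mg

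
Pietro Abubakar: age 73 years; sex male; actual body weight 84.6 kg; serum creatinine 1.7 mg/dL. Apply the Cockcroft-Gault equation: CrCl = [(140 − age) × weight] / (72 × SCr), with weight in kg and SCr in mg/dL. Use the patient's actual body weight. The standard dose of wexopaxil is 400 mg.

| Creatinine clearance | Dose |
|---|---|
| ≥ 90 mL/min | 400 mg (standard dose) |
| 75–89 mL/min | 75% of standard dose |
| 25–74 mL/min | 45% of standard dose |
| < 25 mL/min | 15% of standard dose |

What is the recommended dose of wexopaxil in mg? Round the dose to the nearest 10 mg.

CrCl = (140 − 73) × 84.6 / (72 × 1.7) = 5668.2 / 122.40 ≈ 46.3 mL/min
CrCl ≈ 46 mL/min → bracket 25–74 mL/min.
45% of 400 mg = 180 mg

180 mg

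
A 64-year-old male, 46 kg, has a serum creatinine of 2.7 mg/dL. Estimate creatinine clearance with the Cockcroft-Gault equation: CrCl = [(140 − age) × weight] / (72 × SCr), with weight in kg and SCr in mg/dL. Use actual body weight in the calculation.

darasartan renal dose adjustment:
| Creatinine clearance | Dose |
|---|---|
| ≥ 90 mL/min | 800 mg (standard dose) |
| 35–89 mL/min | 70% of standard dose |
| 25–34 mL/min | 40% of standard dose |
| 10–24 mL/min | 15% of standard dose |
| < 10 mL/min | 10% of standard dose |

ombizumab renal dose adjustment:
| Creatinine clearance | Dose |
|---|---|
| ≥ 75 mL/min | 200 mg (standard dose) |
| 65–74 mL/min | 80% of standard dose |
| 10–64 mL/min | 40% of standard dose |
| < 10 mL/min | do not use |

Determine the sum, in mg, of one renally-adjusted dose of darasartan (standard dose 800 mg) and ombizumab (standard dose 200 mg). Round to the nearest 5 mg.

200 mg

CrCl = (140 − 64) × 46 / (72 × 2.7) = 3496.0 / 194.40 ≈ 18.0 mL/min
CrCl ≈ 18 mL/min.
darasartan: 10–24 mL/min → 15% of 800 mg = 120 mg.
ombizumab: 10–64 mL/min → 40% of 200 mg = 80 mg.
Total = 120 + 80 = 200 mg.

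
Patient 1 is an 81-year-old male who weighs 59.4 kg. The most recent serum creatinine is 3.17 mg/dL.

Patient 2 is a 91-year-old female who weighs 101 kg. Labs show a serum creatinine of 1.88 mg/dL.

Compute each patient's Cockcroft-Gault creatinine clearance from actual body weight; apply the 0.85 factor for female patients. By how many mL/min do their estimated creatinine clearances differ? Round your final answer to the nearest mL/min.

16 mL/min

Patient 1: CrCl = (140 − 81) × 59.4 / (72 × 3.17) = 3504.6 / 228.24 ≈ 15.4 mL/min
Patient 2: CrCl = (140 − 91) × 101 / (72 × 1.88) × 0.85 = 4949.0 / 135.36 × 0.85 ≈ 31.1 mL/min
|15.4 − 31.1| = 15.7 mL/min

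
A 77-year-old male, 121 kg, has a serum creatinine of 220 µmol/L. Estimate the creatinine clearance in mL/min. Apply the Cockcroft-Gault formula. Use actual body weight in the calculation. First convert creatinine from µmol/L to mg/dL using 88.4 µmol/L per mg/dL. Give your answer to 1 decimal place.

SCr = 220 / 88.4 = 2.489 mg/dL
CrCl = (140 − 77) × 121 / (72 × 2.489) = 7623.0 / 179.21 ≈ 42.5 mL/min

42.5 mL/min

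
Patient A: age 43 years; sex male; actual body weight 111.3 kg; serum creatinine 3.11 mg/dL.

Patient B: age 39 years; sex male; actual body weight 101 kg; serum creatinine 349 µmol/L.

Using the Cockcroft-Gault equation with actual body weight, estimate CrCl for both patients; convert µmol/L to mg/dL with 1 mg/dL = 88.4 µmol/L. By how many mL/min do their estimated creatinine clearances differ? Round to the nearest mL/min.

Patient A: CrCl = (140 − 43) × 111.3 / (72 × 3.11) = 10796.1 / 223.92 ≈ 48.2 mL/min
Patient B: SCr = 349 / 88.4 = 3.948 mg/dL
Patient B: CrCl = (140 − 39) × 101 / (72 × 3.948) = 10201.0 / 284.26 ≈ 35.9 mL/min
|48.2 − 35.9| = 12.3 mL/min

12 mL/min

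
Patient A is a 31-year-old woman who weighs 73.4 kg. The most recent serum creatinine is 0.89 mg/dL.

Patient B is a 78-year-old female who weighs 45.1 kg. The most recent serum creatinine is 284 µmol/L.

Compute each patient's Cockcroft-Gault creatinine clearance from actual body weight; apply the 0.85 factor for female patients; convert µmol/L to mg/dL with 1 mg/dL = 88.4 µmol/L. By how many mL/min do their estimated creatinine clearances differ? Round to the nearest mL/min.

96 mL/min

Patient A: CrCl = (140 − 31) × 73.4 / (72 × 0.89) × 0.85 = 8000.6 / 64.08 × 0.85 ≈ 106.1 mL/min
Patient B: SCr = 284 / 88.4 = 3.213 mg/dL
Patient B: CrCl = (140 − 78) × 45.1 / (72 × 3.213) × 0.85 = 2796.2 / 231.34 × 0.85 ≈ 10.3 mL/min
|106.1 − 10.3| = 95.8 mL/min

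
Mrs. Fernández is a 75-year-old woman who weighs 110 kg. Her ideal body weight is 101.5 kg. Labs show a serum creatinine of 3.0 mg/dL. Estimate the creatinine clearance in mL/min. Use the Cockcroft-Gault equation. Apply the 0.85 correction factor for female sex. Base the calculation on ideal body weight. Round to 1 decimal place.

26.0 mL/min

CrCl = (140 − 75) × 101.5 / (72 × 3) × 0.85 = 6597.5 / 216.00 × 0.85 ≈ 26.0 mL/min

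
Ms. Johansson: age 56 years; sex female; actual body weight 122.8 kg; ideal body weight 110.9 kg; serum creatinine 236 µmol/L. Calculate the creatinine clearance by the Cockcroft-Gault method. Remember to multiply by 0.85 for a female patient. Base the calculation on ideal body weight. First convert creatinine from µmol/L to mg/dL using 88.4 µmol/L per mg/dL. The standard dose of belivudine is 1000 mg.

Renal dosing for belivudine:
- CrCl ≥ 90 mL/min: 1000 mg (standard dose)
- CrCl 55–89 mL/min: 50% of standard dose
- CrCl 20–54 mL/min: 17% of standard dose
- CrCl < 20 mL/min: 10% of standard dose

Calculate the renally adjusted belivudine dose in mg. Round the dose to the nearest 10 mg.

170 mg

SCr = 236 / 88.4 = 2.67 mg/dL
CrCl = (140 − 56) × 110.9 / (72 × 2.67) × 0.85 = 9315.6 / 192.24 × 0.85 ≈ 41.2 mL/min
CrCl ≈ 41 mL/min → bracket 20–54 mL/min.
17% of 1000 mg = 170 mg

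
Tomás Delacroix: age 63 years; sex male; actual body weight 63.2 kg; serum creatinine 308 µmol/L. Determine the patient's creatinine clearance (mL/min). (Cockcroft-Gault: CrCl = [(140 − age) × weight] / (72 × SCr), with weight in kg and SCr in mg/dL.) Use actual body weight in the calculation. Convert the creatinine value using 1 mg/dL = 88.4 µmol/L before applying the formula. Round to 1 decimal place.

19.4 mL/min

SCr = 308 / 88.4 = 3.484 mg/dL
CrCl = (140 − 63) × 63.2 / (72 × 3.484) = 4866.4 / 250.85 ≈ 19.4 mL/min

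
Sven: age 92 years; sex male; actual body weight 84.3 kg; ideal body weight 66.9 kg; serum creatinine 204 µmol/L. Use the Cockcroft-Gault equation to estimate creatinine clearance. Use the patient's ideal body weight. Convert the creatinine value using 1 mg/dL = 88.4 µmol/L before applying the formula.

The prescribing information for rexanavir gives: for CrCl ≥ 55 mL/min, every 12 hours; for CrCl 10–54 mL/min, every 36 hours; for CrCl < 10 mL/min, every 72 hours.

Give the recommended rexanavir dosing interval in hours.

SCr = 204 / 88.4 = 2.308 mg/dL
CrCl = (140 − 92) × 66.9 / (72 × 2.308) = 3211.2 / 166.18 ≈ 19.3 mL/min
CrCl ≈ 19 mL/min → bracket 10–54 mL/min → every 36 hours.

every 36 hours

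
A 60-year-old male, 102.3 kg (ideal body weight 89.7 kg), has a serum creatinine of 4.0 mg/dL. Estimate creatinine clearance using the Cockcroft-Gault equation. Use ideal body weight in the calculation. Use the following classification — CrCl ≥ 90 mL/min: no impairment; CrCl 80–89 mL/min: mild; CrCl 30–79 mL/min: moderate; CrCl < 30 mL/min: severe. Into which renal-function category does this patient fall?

severe

CrCl = (140 − 60) × 89.7 / (72 × 4) = 7176.0 / 288.00 ≈ 24.9 mL/min
25 mL/min falls in the 'severe' range.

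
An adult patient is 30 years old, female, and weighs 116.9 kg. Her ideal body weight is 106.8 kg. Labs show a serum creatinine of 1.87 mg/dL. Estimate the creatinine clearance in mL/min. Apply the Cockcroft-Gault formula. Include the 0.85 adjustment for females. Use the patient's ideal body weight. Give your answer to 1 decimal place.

CrCl = (140 − 30) × 106.8 / (72 × 1.87) × 0.85 = 11748.0 / 134.64 × 0.85 ≈ 74.2 mL/min

74.2 mL/min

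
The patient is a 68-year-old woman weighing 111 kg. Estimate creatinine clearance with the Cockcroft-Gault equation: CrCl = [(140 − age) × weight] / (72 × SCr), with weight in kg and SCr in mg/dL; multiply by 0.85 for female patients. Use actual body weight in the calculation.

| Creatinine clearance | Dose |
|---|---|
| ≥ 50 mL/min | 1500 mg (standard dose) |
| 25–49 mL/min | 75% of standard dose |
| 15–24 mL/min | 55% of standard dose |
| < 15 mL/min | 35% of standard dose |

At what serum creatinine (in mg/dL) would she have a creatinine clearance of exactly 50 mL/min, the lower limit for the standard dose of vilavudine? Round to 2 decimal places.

1.89 mg/dL

Standard dose requires CrCl ≥ 50 mL/min.
Set (140 − 68) × 111 × 0.85 / (72 × SCr) = 50
SCr = (140 − 68) × 111 × 0.85 / (72 × 50) = 1.887 mg/dL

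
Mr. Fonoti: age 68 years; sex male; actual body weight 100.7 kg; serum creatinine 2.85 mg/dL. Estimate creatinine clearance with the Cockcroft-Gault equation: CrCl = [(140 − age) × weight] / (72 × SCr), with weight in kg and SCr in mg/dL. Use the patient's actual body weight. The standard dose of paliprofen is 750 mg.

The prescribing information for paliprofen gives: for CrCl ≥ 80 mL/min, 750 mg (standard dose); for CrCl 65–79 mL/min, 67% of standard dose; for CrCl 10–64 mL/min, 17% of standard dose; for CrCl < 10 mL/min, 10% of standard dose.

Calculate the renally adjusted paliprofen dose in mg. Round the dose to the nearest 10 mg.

130 mg

CrCl = (140 − 68) × 100.7 / (72 × 2.85) = 7250.4 / 205.20 ≈ 35.3 mL/min
CrCl ≈ 35 mL/min → bracket 10–64 mL/min.
17% of 750 mg = 127.5 mg → 130 mg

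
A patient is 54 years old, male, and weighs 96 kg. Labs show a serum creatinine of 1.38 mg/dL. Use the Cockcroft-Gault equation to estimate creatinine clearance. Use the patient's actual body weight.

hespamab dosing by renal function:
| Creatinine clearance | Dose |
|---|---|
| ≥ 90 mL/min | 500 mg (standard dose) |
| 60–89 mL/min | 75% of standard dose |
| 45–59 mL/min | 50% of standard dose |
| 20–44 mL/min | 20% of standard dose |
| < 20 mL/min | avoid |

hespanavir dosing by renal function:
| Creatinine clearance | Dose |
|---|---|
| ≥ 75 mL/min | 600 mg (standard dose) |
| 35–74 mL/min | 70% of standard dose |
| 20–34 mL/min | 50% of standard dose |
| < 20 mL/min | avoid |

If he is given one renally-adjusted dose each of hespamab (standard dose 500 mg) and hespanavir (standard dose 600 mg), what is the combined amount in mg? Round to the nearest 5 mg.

CrCl = (140 − 54) × 96 / (72 × 1.38) = 8256.0 / 99.36 ≈ 83.1 mL/min
CrCl ≈ 83 mL/min.
hespamab: 60–89 mL/min → 75% of 500 mg = 375 mg.
hespanavir: ≥ 75 mL/min → 100% of 600 mg = 600 mg.
Total = 375 + 600 = 975 mg.

975 mg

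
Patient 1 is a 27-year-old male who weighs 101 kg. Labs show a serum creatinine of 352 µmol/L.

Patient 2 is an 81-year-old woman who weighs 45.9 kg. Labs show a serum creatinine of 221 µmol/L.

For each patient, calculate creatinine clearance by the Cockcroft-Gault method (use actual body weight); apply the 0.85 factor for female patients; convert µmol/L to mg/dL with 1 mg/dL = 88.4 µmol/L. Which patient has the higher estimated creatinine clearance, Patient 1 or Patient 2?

Patient 1

Patient 1: SCr = 352 / 88.4 = 3.982 mg/dL
Patient 1: CrCl = (140 − 27) × 101 / (72 × 3.982) = 11413.0 / 286.70 ≈ 39.8 mL/min
Patient 2: SCr = 221 / 88.4 = 2.5 mg/dL
Patient 2: CrCl = (140 − 81) × 45.9 / (72 × 2.5) × 0.85 = 2708.1 / 180.00 × 0.85 ≈ 12.8 mL/min
39.8 vs 12.8 mL/min → Patient 1 is higher.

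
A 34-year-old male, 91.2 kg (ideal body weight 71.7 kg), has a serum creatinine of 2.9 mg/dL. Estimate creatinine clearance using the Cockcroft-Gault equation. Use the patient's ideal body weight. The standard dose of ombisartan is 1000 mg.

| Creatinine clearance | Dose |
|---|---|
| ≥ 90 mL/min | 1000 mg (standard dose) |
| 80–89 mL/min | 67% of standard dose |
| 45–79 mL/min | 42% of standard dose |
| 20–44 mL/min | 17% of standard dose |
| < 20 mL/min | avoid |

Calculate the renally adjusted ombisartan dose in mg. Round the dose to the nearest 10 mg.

CrCl = (140 − 34) × 71.7 / (72 × 2.9) = 7600.2 / 208.80 ≈ 36.4 mL/min
CrCl ≈ 36 mL/min → bracket 20–44 mL/min.
17% of 1000 mg = 170 mg

170 mg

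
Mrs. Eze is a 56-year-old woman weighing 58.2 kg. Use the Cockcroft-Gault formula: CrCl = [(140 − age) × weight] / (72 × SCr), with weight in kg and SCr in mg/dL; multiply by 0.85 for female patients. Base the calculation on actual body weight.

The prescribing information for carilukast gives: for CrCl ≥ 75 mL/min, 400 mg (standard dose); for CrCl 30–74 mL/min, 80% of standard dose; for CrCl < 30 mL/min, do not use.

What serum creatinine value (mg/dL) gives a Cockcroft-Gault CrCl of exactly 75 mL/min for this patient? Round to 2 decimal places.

Standard dose requires CrCl ≥ 75 mL/min.
Set (140 − 56) × 58.2 × 0.85 / (72 × SCr) = 75
SCr = (140 − 56) × 58.2 × 0.85 / (72 × 75) = 0.770 mg/dL

0.77 mg/dL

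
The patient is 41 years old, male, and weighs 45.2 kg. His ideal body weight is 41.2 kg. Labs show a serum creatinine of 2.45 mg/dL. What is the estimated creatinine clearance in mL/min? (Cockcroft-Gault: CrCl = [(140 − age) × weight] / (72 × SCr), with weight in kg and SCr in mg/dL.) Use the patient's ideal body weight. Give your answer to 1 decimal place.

23.1 mL/min

CrCl = (140 − 41) × 41.2 / (72 × 2.45) = 4078.8 / 176.40 ≈ 23.1 mL/min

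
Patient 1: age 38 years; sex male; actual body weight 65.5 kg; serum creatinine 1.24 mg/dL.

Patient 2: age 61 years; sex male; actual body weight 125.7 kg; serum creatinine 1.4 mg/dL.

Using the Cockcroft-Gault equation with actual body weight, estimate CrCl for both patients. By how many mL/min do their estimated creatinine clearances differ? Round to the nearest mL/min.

24 mL/min

Patient 1: CrCl = (140 − 38) × 65.5 / (72 × 1.24) = 6681.0 / 89.28 ≈ 74.8 mL/min
Patient 2: CrCl = (140 − 61) × 125.7 / (72 × 1.4) = 9930.3 / 100.80 ≈ 98.5 mL/min
|74.8 − 98.5| = 23.7 mL/min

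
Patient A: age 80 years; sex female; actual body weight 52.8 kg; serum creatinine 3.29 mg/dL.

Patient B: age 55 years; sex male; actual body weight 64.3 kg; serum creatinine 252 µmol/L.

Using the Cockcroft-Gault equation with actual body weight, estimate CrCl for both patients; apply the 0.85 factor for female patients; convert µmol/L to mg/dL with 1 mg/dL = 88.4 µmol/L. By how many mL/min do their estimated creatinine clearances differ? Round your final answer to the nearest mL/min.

15 mL/min

Patient A: CrCl = (140 − 80) × 52.8 / (72 × 3.29) × 0.85 = 3168.0 / 236.88 × 0.85 ≈ 11.4 mL/min
Patient B: SCr = 252 / 88.4 = 2.851 mg/dL
Patient B: CrCl = (140 − 55) × 64.3 / (72 × 2.851) = 5465.5 / 205.27 ≈ 26.6 mL/min
|11.4 − 26.6| = 15.2 mL/min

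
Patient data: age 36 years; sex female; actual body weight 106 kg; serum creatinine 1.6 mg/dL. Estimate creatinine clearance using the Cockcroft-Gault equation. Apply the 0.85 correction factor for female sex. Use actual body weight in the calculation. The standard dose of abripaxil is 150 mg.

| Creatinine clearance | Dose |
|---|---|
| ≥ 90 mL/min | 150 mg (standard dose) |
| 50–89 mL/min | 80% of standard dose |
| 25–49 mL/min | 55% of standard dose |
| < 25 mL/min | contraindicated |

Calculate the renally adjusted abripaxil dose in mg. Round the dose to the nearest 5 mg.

120 mg

CrCl = (140 − 36) × 106 / (72 × 1.6) × 0.85 = 11024.0 / 115.20 × 0.85 ≈ 81.3 mL/min
CrCl ≈ 81 mL/min → bracket 50–89 mL/min.
80% of 150 mg = 120 mg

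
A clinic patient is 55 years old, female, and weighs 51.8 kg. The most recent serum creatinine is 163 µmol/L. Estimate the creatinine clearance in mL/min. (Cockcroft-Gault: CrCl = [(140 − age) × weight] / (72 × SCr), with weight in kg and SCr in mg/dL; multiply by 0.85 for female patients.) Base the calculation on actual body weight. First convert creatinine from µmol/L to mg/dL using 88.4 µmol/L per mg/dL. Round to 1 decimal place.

SCr = 163 / 88.4 = 1.844 mg/dL
CrCl = (140 − 55) × 51.8 / (72 × 1.844) × 0.85 = 4403.0 / 132.77 × 0.85 ≈ 28.2 mL/min

28.2 mL/min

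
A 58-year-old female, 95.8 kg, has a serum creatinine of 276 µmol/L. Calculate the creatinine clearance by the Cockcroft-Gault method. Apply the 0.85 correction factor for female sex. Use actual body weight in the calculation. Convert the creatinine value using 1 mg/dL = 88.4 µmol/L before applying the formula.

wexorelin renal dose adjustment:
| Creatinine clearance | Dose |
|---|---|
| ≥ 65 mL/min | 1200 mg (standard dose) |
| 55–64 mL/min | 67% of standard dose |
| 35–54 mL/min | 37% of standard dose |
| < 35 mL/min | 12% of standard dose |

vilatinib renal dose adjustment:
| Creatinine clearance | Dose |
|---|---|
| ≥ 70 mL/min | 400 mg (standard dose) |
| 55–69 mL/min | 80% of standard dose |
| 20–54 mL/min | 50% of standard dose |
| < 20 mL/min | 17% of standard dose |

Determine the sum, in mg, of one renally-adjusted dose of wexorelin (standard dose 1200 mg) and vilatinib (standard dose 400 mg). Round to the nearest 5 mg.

SCr = 276 / 88.4 = 3.122 mg/dL
CrCl = (140 − 58) × 95.8 / (72 × 3.122) × 0.85 = 7855.6 / 224.78 × 0.85 ≈ 29.7 mL/min
CrCl ≈ 30 mL/min.
wexorelin: < 35 mL/min → 12% of 1200 mg = 144 mg.
vilatinib: 20–54 mL/min → 50% of 400 mg = 200 mg.
Total = 144 + 200 = 344 mg.

345 mg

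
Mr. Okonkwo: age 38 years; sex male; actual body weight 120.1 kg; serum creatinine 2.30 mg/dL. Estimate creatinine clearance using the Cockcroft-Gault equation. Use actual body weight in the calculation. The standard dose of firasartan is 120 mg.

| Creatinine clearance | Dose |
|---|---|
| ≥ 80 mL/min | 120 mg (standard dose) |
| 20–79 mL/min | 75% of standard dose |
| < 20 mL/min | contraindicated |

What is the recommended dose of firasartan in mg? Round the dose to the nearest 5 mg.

90 mg

CrCl = (140 − 38) × 120.1 / (72 × 2.3) = 12250.2 / 165.60 ≈ 74.0 mL/min
CrCl ≈ 74 mL/min → bracket 20–79 mL/min.
75% of 120 mg = 90 mg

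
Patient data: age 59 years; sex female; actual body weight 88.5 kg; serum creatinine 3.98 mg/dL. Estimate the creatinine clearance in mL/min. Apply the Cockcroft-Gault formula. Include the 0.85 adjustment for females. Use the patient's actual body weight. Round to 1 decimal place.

21.3 mL/min

CrCl = (140 − 59) × 88.5 / (72 × 3.98) × 0.85 = 7168.5 / 286.56 × 0.85 ≈ 21.3 mL/min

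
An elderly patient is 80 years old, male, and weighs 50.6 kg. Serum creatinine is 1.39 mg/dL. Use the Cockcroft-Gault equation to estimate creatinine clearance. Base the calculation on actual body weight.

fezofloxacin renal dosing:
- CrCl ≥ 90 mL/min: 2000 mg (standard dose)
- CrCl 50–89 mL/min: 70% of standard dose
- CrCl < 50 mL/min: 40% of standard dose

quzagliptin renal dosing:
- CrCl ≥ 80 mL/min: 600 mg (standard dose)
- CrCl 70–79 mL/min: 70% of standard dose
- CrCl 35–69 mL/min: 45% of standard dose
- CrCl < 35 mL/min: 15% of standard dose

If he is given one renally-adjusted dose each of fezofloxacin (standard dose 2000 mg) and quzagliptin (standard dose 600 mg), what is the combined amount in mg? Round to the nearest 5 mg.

890 mg

CrCl = (140 − 80) × 50.6 / (72 × 1.39) = 3036.0 / 100.08 ≈ 30.3 mL/min
CrCl ≈ 30 mL/min.
fezofloxacin: < 50 mL/min → 40% of 2000 mg = 800 mg.
quzagliptin: < 35 mL/min → 15% of 600 mg = 90 mg.
Total = 800 + 90 = 890 mg.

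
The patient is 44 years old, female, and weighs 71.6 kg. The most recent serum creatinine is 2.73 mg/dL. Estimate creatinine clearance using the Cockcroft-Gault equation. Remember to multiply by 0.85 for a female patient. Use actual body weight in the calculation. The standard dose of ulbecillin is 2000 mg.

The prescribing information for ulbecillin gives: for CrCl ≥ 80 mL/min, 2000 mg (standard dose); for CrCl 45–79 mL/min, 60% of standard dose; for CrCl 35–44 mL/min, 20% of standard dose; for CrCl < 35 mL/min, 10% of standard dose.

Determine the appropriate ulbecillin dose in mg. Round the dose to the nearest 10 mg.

200 mg

CrCl = (140 − 44) × 71.6 / (72 × 2.73) × 0.85 = 6873.6 / 196.56 × 0.85 ≈ 29.7 mL/min
CrCl ≈ 30 mL/min → bracket < 35 mL/min.
10% of 2000 mg = 200 mg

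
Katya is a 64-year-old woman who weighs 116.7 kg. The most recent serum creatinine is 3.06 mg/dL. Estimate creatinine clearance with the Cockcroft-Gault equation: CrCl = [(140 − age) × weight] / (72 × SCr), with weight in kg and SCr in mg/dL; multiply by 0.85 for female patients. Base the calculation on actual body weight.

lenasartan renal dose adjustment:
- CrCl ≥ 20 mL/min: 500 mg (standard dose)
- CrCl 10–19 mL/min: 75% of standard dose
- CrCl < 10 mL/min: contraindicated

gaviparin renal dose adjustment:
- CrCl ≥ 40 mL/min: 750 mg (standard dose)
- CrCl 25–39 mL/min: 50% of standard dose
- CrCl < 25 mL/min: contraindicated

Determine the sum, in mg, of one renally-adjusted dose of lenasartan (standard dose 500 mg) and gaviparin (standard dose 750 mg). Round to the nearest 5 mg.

CrCl = (140 − 64) × 116.7 / (72 × 3.06) × 0.85 = 8869.2 / 220.32 × 0.85 ≈ 34.2 mL/min
CrCl ≈ 34 mL/min.
lenasartan: ≥ 20 mL/min → 100% of 500 mg = 500 mg.
gaviparin: 25–39 mL/min → 50% of 750 mg = 375 mg.
Total = 500 + 375 = 875 mg.

875 mg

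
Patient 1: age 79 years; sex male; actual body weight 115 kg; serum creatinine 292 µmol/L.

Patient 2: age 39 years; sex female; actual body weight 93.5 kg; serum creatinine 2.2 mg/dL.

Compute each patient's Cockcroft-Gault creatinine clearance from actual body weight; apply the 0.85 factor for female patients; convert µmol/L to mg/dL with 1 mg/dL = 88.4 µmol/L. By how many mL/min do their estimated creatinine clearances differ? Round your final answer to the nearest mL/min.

Patient 1: SCr = 292 / 88.4 = 3.303 mg/dL
Patient 1: CrCl = (140 − 79) × 115 / (72 × 3.303) = 7015.0 / 237.82 ≈ 29.5 mL/min
Patient 2: CrCl = (140 − 39) × 93.5 / (72 × 2.2) × 0.85 = 9443.5 / 158.40 × 0.85 ≈ 50.7 mL/min
|29.5 − 50.7| = 21.2 mL/min

21 mL/min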